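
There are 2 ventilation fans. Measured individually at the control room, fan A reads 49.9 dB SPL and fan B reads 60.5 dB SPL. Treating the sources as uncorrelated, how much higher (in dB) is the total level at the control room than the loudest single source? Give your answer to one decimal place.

Incoherent sources sum as intensities:
L_total = 10·log₁₀(10^(49.9/10) + 10^(60.5/10)) = 60.86 dB SPL.
Excess over the loudest (60.5 dB): 60.86 − 60.5 = 0.4 dB.

0.4 dB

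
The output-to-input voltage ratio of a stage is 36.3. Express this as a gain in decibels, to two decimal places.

31.20 dB

For a voltage ratio, dB = 20·log₁₀(V₂/V₁).
20·log₁₀(36.3) = 31.20 dB.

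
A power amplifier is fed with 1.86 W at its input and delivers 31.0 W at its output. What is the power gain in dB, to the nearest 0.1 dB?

12.2 dB

Power ratio → dB uses the 10·log₁₀ form:
10·log₁₀(31.0/1.86) = 10·log₁₀(16.67) = 12.2 dB.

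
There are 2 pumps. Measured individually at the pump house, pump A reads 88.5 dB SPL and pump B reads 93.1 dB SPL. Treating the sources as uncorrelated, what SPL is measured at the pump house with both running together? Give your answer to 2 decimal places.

Uncorrelated sources add in intensity (power), not in dB.
L_total = 10·log₁₀(10^(88.5/10) + 10^(93.1/10)) = 10·log₁₀(2750000000) = 94.39 dB SPL.

94.39 dB SPL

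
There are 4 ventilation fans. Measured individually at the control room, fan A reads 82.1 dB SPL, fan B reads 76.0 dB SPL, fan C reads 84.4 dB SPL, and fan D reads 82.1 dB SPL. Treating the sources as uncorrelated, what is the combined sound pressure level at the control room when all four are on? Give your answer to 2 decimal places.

88.06 dB SPL

Add the sources as powers (linear), then convert back to dB:
L_total = 10·log₁₀(10^(82.1/10) + 10^(76.0/10) + 10^(84.4/10) + 10^(82.1/10)) = 10·log₁₀(639600000) = 88.06 dB SPL.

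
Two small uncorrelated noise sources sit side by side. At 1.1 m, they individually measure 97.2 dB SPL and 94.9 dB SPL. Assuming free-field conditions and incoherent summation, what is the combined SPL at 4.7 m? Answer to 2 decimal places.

86.60 dB SPL

Combined at 1.1 m: 10·log₁₀(10^(97.2/10)+10^(94.9/10)) = 99.211 dB SPL.
Then apply −20·log₁₀(4.7/1.1) = -12.614 dB → 86.60 dB SPL.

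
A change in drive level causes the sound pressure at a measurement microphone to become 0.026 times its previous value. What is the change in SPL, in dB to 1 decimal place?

SPL change from a pressure ratio uses the 20·log₁₀ form:
20·log₁₀(0.026) = -31.7 dB.

-31.7 dB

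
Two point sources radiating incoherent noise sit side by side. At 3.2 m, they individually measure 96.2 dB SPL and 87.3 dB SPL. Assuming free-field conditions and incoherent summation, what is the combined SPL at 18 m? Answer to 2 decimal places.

Combined at 3.2 m: 10·log₁₀(10^(96.2/10)+10^(87.3/10)) = 96.726 dB SPL.
Then apply −20·log₁₀(18/3.2) = -15.002 dB → 81.72 dB SPL.

81.72 dB SPL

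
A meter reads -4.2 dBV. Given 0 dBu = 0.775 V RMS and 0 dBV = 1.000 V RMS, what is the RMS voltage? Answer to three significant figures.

V = 1.000 V × 10^(-4.2/20).
= 1.000 × 0.6166 = 0.617 V.

0.617 V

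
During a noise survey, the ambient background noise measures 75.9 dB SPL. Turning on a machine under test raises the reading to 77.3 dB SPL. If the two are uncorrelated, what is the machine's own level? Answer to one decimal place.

Background correction is a power subtraction:
L_src = 10·log₁₀(10^(77.3/10) − 10^(75.9/10)) = 10·log₁₀(14800000) = 71.7 dB SPL.

71.7 dB SPL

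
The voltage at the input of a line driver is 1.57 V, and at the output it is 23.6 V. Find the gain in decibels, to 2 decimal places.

23.54 dB

For a voltage ratio, dB = 20·log₁₀(V₂/V₁).
20·log₁₀(23.6/1.57) = 20·log₁₀(15.03) = 23.54 dB.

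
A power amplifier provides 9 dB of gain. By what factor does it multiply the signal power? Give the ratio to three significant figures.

Power ratio = 10^(dB/10).
10^(9/10) = 10^(0.9000) = 7.94.

7.94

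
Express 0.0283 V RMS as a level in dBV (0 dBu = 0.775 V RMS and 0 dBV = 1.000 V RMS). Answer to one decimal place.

-31.0 dBV

dBV = 20·log₁₀(V / 1.000 V).
20·log₁₀(0.0283/1.000) = -31.0 dBV.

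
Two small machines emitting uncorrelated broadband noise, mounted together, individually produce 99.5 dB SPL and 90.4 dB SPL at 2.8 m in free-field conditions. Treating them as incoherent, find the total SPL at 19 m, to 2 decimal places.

Combined at 2.8 m: 10·log₁₀(10^(99.5/10)+10^(90.4/10)) = 100.004 dB SPL.
Then apply −20·log₁₀(19/2.8) = -16.632 dB → 83.37 dB SPL.

83.37 dB SPL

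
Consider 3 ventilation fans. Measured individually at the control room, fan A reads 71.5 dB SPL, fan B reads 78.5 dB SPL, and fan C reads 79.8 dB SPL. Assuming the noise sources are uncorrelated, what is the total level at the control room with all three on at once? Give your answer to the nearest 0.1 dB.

82.6 dB SPL

Add the sources as powers (linear), then convert back to dB:
L_total = 10·log₁₀(10^(71.5/10) + 10^(78.5/10) + 10^(79.8/10)) = 10·log₁₀(180400000) = 82.6 dB SPL.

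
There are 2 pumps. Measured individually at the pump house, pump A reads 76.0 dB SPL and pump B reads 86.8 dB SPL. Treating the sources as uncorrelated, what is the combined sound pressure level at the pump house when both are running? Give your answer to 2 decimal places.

87.15 dB SPL

Incoherent sources sum as intensities:
L_total = 10·log₁₀(10^(76.0/10) + 10^(86.8/10)) = 10·log₁₀(518400000) = 87.15 dB SPL.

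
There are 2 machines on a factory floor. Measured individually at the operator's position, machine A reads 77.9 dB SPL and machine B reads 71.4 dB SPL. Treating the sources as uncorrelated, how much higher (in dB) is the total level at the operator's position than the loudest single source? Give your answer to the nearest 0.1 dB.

Uncorrelated sources add in intensity (power), not in dB.
L_total = 10·log₁₀(10^(77.9/10) + 10^(71.4/10)) = 78.78 dB SPL.
Excess over the loudest (77.9 dB): 78.78 − 77.9 = 0.9 dB.

0.9 dB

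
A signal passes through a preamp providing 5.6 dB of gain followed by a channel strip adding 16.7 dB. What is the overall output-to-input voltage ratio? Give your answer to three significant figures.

Net gain = 5.6 + 16.7 = 22.3 dB.
Voltage ratio = 10^(22.3/20) = 13.0.

13.0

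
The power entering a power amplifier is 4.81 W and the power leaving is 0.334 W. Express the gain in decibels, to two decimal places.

Power ratio → dB uses the 10·log₁₀ form:
10·log₁₀(0.334/4.81) = 10·log₁₀(0.06944) = -11.58 dB.

-11.58 dB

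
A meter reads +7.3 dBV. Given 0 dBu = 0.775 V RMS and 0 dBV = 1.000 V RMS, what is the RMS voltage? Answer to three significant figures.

V = 1.000 V × 10^(+7.3/20).
= 1.000 × 2.317 = 2.32 V.

2.32 V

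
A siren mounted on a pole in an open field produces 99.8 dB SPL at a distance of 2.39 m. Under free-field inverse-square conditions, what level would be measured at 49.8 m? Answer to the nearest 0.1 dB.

73.4 dB SPL

Free-field point source: level drops by 20·log₁₀ of the distance ratio.
ΔL = −20·log₁₀(49.8/2.39) = -26.38 dB, so L₂ = 99.8 + (-26.38) = 73.4 dB SPL.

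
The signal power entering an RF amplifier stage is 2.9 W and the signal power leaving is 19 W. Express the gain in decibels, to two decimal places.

8.16 dB

For a power ratio, dB = 10·log₁₀(P₂/P₁).
10·log₁₀(19/2.9) = 10·log₁₀(6.552) = 8.16 dB.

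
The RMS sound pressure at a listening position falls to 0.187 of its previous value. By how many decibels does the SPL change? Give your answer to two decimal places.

-14.56 dB

Sound pressure is an amplitude quantity: ΔL = 20·log₁₀(p₂/p₁).
20·log₁₀(0.187) = -14.56 dB.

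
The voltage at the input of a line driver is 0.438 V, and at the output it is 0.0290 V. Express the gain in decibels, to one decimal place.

Voltage is an amplitude quantity, so gain = 20·log₁₀(V_out/V_in).
20·log₁₀(0.0290/0.438) = 20·log₁₀(0.06621) = -23.6 dB.

-23.6 dB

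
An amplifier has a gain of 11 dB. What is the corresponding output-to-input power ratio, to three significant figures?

Power ratio = 10^(dB/10).
10^(11/10) = 10^(1.100) = 12.6.

12.6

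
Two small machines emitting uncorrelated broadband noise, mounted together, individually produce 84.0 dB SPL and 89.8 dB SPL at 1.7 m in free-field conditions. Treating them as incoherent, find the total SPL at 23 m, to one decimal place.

68.2 dB SPL

Combined at 1.7 m: 10·log₁₀(10^(84.0/10)+10^(89.8/10)) = 90.81 dB SPL.
Then apply −20·log₁₀(23/1.7) = -22.63 dB → 68.2 dB SPL.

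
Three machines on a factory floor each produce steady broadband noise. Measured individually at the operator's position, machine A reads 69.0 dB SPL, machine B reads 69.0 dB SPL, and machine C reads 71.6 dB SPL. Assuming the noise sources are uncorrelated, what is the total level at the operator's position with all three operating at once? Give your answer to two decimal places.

Uncorrelated sources add in intensity (power), not in dB.
L_total = 10·log₁₀(10^(69.0/10) + 10^(69.0/10) + 10^(71.6/10)) = 10·log₁₀(30340000) = 74.82 dB SPL.

74.82 dB SPL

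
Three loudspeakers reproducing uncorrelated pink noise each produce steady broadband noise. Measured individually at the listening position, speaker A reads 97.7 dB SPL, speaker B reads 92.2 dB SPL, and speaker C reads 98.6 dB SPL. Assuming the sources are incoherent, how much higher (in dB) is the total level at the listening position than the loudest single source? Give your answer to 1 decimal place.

Uncorrelated sources add in intensity (power), not in dB.
L_total = 10·log₁₀(10^(97.7/10) + 10^(92.2/10) + 10^(98.6/10)) = 101.70 dB SPL.
Excess over the loudest (98.6 dB): 101.70 − 98.6 = 3.1 dB.

3.1 dB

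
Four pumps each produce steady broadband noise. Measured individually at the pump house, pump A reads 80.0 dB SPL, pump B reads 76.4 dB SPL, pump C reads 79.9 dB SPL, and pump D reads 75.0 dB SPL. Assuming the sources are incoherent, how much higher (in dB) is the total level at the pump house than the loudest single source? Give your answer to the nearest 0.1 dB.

Incoherent sources sum as intensities:
L_total = 10·log₁₀(10^(80.0/10) + 10^(76.4/10) + 10^(79.9/10) + 10^(75.0/10)) = 84.36 dB SPL.
Excess over the loudest (80.0 dB): 84.36 − 80.0 = 4.4 dB.

4.4 dB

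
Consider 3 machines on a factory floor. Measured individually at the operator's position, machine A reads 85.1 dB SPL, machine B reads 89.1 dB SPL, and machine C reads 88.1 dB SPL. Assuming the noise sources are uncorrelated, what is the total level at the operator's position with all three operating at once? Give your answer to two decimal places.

92.51 dB SPL

Add the sources as powers (linear), then convert back to dB:
L_total = 10·log₁₀(10^(85.1/10) + 10^(89.1/10) + 10^(88.1/10)) = 10·log₁₀(1782000000) = 92.51 dB SPL.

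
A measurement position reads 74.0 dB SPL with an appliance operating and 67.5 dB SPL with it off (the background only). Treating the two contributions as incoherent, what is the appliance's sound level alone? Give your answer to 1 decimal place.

72.9 dB SPL

Remove the background by subtracting linear intensities:
L_src = 10·log₁₀(10^(74.0/10) − 10^(67.5/10)) = 10·log₁₀(19500000) = 72.9 dB SPL.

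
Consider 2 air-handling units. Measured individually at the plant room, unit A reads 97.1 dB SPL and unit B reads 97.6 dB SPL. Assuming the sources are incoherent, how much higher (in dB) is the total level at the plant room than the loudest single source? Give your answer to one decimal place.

2.8 dB

Incoherent sources sum as intensities:
L_total = 10·log₁₀(10^(97.1/10) + 10^(97.6/10)) = 100.37 dB SPL.
Excess over the loudest (97.6 dB): 100.37 − 97.6 = 2.8 dB.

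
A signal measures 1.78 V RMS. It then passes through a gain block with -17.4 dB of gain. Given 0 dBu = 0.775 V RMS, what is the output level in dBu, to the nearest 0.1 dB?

Input level: 20·log₁₀(1.78/0.775) = 7.22 dBu.
Output: 7.22 − 17.4 = -10.2 dBu.

-10.2 dBu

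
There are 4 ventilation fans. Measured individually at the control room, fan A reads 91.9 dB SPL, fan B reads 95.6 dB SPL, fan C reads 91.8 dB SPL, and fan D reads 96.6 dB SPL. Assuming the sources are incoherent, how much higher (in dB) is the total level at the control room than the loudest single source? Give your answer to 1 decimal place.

3.9 dB

Add the sources as powers (linear), then convert back to dB:
L_total = 10·log₁₀(10^(91.9/10) + 10^(95.6/10) + 10^(91.8/10) + 10^(96.6/10)) = 100.52 dB SPL.
Excess over the loudest (96.6 dB): 100.52 − 96.6 = 3.9 dB.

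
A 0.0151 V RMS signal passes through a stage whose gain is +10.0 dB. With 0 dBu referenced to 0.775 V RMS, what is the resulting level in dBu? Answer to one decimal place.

Input level: 20·log₁₀(0.0151/0.775) = -34.21 dBu.
Output: -34.21 + 10.0 = -24.2 dBu.

-24.2 dBu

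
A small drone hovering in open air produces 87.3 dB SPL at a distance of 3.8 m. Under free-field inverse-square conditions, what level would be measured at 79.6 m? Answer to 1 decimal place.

For a point source in a free field, ΔL = −20·log₁₀(d₂/d₁).
ΔL = −20·log₁₀(79.6/3.8) = -26.42 dB, so L₂ = 87.3 + (-26.42) = 60.9 dB SPL.

60.9 dB SPL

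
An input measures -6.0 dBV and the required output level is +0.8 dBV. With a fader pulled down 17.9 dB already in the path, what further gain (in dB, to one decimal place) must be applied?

The required make-up gain is the shortfall in the dB sum.
G = +0.8 − (-6.0) + 17.9 = 24.7 dB.

24.7 dB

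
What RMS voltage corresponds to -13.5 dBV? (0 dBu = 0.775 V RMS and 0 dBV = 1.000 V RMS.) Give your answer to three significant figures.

V = 1.000 V × 10^(-13.5/20).
= 1.000 × 0.2113 = 0.211 V.

0.211 V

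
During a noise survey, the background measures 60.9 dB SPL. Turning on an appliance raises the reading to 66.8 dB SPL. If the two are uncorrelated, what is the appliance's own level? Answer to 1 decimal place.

65.5 dB SPL

Background correction is a power subtraction:
L_src = 10·log₁₀(10^(66.8/10) − 10^(60.9/10)) = 10·log₁₀(3556000) = 65.5 dB SPL.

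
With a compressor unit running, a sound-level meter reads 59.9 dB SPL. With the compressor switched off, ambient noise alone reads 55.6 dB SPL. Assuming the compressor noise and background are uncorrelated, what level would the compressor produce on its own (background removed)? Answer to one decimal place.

57.9 dB SPL

Subtract intensities: L_src = 10·log₁₀(10^(L_total/10) − 10^(L_bg/10)).
L_src = 10·log₁₀(10^(59.9/10) − 10^(55.6/10)) = 10·log₁₀(614200) = 57.9 dB SPL.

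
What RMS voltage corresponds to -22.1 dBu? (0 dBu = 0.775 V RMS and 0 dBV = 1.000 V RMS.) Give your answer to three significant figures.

0.0609 V

V = 0.775 V × 10^(-22.1/20).
= 0.775 × 0.07852 = 0.0609 V.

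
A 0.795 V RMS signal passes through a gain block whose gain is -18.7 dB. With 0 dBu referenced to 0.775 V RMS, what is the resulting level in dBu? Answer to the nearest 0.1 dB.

Input level: 20·log₁₀(0.795/0.775) = 0.22 dBu.
Output: 0.22 − 18.7 = -18.5 dBu.

-18.5 dBu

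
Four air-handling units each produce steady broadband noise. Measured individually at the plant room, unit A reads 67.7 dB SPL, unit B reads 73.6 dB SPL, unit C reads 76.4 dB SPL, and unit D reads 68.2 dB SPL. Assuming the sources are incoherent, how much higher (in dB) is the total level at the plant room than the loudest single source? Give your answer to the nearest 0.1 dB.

2.6 dB

Add the sources as powers (linear), then convert back to dB:
L_total = 10·log₁₀(10^(67.7/10) + 10^(73.6/10) + 10^(76.4/10) + 10^(68.2/10)) = 78.98 dB SPL.
Excess over the loudest (76.4 dB): 78.98 − 76.4 = 2.6 dB.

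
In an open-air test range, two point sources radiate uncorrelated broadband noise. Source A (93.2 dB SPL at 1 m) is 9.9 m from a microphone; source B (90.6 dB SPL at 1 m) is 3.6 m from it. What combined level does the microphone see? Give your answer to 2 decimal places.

At the listener: L_A = 93.2 − 20·log₁₀(9.9) = 73.287 dB; L_B = 90.6 − 20·log₁₀(3.6) = 79.474 dB.
Combined: 10·log₁₀(10^(73.287/10)+10^(79.474/10)) = 80.41 dB SPL.

80.41 dB SPL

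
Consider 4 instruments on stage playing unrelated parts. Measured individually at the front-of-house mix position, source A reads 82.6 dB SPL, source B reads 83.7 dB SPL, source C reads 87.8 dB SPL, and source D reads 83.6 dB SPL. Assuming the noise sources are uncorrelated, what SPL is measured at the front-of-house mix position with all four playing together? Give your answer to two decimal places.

90.96 dB SPL

Uncorrelated sources add in intensity (power), not in dB.
L_total = 10·log₁₀(10^(82.6/10) + 10^(83.7/10) + 10^(87.8/10) + 10^(83.6/10)) = 10·log₁₀(1248000000) = 90.96 dB SPL.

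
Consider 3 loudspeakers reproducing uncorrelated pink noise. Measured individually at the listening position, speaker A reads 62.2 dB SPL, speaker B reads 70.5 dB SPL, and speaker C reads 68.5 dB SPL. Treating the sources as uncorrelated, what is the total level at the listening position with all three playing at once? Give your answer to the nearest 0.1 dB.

Incoherent sources sum as intensities:
L_total = 10·log₁₀(10^(62.2/10) + 10^(70.5/10) + 10^(68.5/10)) = 10·log₁₀(19960000) = 73.0 dB SPL.

73.0 dB SPL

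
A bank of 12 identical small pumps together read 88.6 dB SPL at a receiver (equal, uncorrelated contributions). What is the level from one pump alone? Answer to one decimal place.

77.8 dB SPL

12 equal incoherent sources add 10·log₁₀(12) = 10.79 dB over one source.
L_one = 88.6 − 10.79 = 77.8 dB SPL.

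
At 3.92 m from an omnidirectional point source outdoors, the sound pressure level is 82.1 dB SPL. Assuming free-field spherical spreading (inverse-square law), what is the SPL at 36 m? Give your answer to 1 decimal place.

62.8 dB SPL

For a point source in a free field, ΔL = −20·log₁₀(d₂/d₁).
ΔL = −20·log₁₀(36/3.92) = -19.26 dB, so L₂ = 82.1 + (-19.26) = 62.8 dB SPL.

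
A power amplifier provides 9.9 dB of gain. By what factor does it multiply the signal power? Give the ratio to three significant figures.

9.77

Power ratio = 10^(dB/10).
10^(9.9/10) = 10^(0.9900) = 9.77.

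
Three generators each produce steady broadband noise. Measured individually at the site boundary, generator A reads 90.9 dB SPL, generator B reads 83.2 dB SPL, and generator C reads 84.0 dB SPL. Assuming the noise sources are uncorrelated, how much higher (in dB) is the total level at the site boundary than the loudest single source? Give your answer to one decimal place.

1.4 dB

Incoherent sources sum as intensities:
L_total = 10·log₁₀(10^(90.9/10) + 10^(83.2/10) + 10^(84.0/10)) = 92.28 dB SPL.
Excess over the loudest (90.9 dB): 92.28 − 90.9 = 1.4 dB.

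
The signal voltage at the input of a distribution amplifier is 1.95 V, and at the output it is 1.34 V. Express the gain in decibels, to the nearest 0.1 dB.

-3.3 dB

Voltage is an amplitude quantity, so gain = 20·log₁₀(V_out/V_in).
20·log₁₀(1.34/1.95) = 20·log₁₀(0.6872) = -3.3 dB.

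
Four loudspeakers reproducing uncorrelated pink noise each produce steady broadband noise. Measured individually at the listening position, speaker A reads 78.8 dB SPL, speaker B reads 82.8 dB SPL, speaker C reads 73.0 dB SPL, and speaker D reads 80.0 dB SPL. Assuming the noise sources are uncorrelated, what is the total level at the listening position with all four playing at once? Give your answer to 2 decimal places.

85.87 dB SPL

Uncorrelated sources add in intensity (power), not in dB.
L_total = 10·log₁₀(10^(78.8/10) + 10^(82.8/10) + 10^(73.0/10) + 10^(80.0/10)) = 10·log₁₀(386400000) = 85.87 dB SPL.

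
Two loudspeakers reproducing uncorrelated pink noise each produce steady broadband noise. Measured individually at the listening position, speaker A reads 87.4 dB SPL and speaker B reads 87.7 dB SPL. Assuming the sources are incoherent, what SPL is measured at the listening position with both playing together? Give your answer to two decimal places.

Add the sources as powers (linear), then convert back to dB:
L_total = 10·log₁₀(10^(87.4/10) + 10^(87.7/10)) = 10·log₁₀(1138000000) = 90.56 dB SPL.

90.56 dB SPL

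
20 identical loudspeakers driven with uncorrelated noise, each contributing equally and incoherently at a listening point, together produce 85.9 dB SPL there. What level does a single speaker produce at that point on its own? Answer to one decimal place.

72.9 dB SPL

20 equal incoherent sources add 10·log₁₀(20) = 13.01 dB over one source.
L_one = 85.9 − 13.01 = 72.9 dB SPL.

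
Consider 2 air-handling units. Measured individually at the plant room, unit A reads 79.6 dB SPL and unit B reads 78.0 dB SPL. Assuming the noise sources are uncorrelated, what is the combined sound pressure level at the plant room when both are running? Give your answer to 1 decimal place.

Incoherent sources sum as intensities:
L_total = 10·log₁₀(10^(79.6/10) + 10^(78.0/10)) = 10·log₁₀(154300000) = 81.9 dB SPL.

81.9 dB SPL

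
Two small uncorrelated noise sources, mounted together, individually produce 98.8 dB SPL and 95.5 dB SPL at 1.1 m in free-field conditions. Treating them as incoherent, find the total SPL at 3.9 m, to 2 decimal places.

89.47 dB SPL

Combined at 1.1 m: 10·log₁₀(10^(98.8/10)+10^(95.5/10)) = 100.466 dB SPL.
Then apply −20·log₁₀(3.9/1.1) = -10.993 dB → 89.47 dB SPL.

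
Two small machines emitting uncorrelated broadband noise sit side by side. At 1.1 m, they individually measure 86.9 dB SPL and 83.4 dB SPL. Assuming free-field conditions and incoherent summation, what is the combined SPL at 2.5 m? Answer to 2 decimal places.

81.37 dB SPL

Combined at 1.1 m: 10·log₁₀(10^(86.9/10)+10^(83.4/10)) = 88.504 dB SPL.
Then apply −20·log₁₀(2.5/1.1) = -7.131 dB → 81.37 dB SPL.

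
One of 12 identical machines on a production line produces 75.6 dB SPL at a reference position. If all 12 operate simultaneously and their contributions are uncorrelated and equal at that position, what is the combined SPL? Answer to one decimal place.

86.4 dB SPL

12 equal incoherent sources raise the level by 10·log₁₀(12) = 10.79 dB.
L_total = 75.6 + 10.79 = 86.4 dB SPL.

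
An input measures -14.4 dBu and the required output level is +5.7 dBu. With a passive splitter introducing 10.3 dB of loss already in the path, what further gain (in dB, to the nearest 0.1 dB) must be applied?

The required make-up gain is the shortfall in the dB sum.
G = +5.7 − (-14.4) + 10.3 = 30.4 dB.

30.4 dB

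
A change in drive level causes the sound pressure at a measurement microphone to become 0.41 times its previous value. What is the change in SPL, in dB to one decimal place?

SPL change from a pressure ratio uses the 20·log₁₀ form:
20·log₁₀(0.41) = -7.7 dB.

-7.7 dB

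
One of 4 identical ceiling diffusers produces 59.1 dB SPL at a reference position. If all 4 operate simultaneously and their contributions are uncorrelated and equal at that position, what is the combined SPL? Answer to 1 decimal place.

65.1 dB SPL

4 equal incoherent sources raise the level by 10·log₁₀(4) = 6.02 dB.
L_total = 59.1 + 6.02 = 65.1 dB SPL.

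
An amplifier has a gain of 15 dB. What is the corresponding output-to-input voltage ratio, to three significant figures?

Voltage ratio = 10^(dB/20).
10^(15/20) = 10^(0.7500) = 5.62.

5.62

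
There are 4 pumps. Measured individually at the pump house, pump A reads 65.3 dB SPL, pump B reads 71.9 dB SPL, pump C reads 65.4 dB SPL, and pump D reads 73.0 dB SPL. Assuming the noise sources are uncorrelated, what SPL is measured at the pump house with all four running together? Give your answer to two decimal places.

76.26 dB SPL

Incoherent sources sum as intensities:
L_total = 10·log₁₀(10^(65.3/10) + 10^(71.9/10) + 10^(65.4/10) + 10^(73.0/10)) = 10·log₁₀(42300000) = 76.26 dB SPL.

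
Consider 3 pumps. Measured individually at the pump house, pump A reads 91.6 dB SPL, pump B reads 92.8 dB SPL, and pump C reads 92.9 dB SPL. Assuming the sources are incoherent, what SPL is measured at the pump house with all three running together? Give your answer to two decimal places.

97.24 dB SPL

Incoherent sources sum as intensities:
L_total = 10·log₁₀(10^(91.6/10) + 10^(92.8/10) + 10^(92.9/10)) = 10·log₁₀(5301000000) = 97.24 dB SPL.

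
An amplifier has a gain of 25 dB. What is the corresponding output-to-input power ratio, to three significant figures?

Power ratio = 10^(dB/10).
10^(25/10) = 10^(2.500) = 316.

316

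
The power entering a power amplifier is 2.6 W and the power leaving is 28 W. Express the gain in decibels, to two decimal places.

Power is a power quantity, so gain = 10·log₁₀(P_out/P_in).
10·log₁₀(28/2.6) = 10·log₁₀(10.77) = 10.32 dB.

10.32 dB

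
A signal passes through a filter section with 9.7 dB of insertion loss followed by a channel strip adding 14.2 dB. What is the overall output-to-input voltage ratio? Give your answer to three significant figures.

Net gain = (−9.7) + 14.2 = 4.5 dB.
Voltage ratio = 10^(4.5/20) = 1.68.

1.68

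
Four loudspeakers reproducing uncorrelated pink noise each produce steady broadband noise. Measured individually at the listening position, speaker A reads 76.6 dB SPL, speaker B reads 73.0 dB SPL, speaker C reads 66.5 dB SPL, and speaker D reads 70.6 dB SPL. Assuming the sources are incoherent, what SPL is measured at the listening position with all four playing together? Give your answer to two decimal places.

79.12 dB SPL

Uncorrelated sources add in intensity (power), not in dB.
L_total = 10·log₁₀(10^(76.6/10) + 10^(73.0/10) + 10^(66.5/10) + 10^(70.6/10)) = 10·log₁₀(81610000) = 79.12 dB SPL.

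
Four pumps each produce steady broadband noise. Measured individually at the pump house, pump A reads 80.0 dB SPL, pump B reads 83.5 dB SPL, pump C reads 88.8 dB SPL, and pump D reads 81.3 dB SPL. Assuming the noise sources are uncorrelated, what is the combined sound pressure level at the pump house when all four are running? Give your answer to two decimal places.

90.85 dB SPL

Add the sources as powers (linear), then convert back to dB:
L_total = 10·log₁₀(10^(80.0/10) + 10^(83.5/10) + 10^(88.8/10) + 10^(81.3/10)) = 10·log₁₀(1217000000) = 90.85 dB SPL.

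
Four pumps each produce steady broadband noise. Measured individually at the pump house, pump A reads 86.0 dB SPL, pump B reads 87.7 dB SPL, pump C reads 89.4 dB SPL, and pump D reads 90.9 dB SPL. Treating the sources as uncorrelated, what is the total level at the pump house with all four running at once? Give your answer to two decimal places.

94.90 dB SPL

Incoherent sources sum as intensities:
L_total = 10·log₁₀(10^(86.0/10) + 10^(87.7/10) + 10^(89.4/10) + 10^(90.9/10)) = 10·log₁₀(3088000000) = 94.90 dB SPL.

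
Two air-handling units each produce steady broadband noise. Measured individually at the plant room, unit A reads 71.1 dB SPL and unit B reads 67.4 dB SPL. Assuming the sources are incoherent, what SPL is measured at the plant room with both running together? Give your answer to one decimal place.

72.6 dB SPL

Add the sources as powers (linear), then convert back to dB:
L_total = 10·log₁₀(10^(71.1/10) + 10^(67.4/10)) = 10·log₁₀(18380000) = 72.6 dB SPL.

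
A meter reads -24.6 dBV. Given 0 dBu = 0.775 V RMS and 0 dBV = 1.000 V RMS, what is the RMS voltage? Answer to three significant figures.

0.0589 V

V = 1.000 V × 10^(-24.6/20).
= 1.000 × 0.05888 = 0.0589 V.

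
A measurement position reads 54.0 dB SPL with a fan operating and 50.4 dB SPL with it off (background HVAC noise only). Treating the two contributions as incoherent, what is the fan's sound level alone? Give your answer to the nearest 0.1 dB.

51.5 dB SPL

Subtract intensities: L_src = 10·log₁₀(10^(L_total/10) − 10^(L_bg/10)).
L_src = 10·log₁₀(10^(54.0/10) − 10^(50.4/10)) = 10·log₁₀(141500) = 51.5 dB SPL.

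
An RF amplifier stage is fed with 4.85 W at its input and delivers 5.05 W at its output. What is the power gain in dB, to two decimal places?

0.18 dB

Power ratio → dB uses the 10·log₁₀ form:
10·log₁₀(5.05/4.85) = 10·log₁₀(1.041) = 0.18 dB.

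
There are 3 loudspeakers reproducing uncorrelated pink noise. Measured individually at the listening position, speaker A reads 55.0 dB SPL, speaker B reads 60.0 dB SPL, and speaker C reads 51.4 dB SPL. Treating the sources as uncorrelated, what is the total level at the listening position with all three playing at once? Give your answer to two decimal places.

61.63 dB SPL

Add the sources as powers (linear), then convert back to dB:
L_total = 10·log₁₀(10^(55.0/10) + 10^(60.0/10) + 10^(51.4/10)) = 10·log₁₀(1454000) = 61.63 dB SPL.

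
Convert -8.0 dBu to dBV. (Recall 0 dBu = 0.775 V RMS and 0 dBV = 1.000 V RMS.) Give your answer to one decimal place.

The offset between the scales is 20·log₁₀(0.775/1.000) = −2.214 dB.
So dBV = -8.0 − 2.214 = -10.2 dBV.

-10.2 dBV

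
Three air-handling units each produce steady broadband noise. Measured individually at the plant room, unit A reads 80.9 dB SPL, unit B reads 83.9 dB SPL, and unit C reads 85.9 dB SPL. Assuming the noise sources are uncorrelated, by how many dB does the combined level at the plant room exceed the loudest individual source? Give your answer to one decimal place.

Incoherent sources sum as intensities:
L_total = 10·log₁₀(10^(80.9/10) + 10^(83.9/10) + 10^(85.9/10)) = 88.79 dB SPL.
Excess over the loudest (85.9 dB): 88.79 − 85.9 = 2.9 dB.

2.9 dB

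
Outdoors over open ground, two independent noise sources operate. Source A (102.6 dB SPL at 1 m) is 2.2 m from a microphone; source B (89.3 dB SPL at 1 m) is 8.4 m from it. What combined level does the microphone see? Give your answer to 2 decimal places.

At the listener: L_A = 102.6 − 20·log₁₀(2.2) = 95.752 dB; L_B = 89.3 − 20·log₁₀(8.4) = 70.814 dB.
Combined: 10·log₁₀(10^(95.752/10)+10^(70.814/10)) = 95.77 dB SPL.

95.77 dB SPL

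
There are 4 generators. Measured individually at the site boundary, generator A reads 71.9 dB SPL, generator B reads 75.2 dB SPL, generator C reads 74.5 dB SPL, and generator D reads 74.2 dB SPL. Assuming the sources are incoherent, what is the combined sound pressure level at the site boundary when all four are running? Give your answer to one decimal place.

80.1 dB SPL

Uncorrelated sources add in intensity (power), not in dB.
L_total = 10·log₁₀(10^(71.9/10) + 10^(75.2/10) + 10^(74.5/10) + 10^(74.2/10)) = 10·log₁₀(103100000) = 80.1 dB SPL.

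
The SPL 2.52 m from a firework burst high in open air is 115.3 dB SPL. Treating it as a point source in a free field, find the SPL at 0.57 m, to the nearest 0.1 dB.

Inverse-square spreading gives ΔL = −20·log₁₀(d₂/d₁).
ΔL = −20·log₁₀(0.57/2.52) = 12.91 dB, so L₂ = 115.3 + (12.91) = 128.2 dB SPL.

128.2 dB SPL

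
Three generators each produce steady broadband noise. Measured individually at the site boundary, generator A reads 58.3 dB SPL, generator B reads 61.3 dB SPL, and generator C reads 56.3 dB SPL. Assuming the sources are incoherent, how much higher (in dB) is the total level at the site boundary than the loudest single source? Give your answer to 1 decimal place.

Uncorrelated sources add in intensity (power), not in dB.
L_total = 10·log₁₀(10^(58.3/10) + 10^(61.3/10) + 10^(56.3/10)) = 63.89 dB SPL.
Excess over the loudest (61.3 dB): 63.89 − 61.3 = 2.6 dB.

2.6 dB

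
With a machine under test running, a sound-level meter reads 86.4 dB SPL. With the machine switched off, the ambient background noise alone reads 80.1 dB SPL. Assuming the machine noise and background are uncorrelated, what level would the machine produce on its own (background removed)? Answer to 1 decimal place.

Subtract intensities: L_src = 10·log₁₀(10^(L_total/10) − 10^(L_bg/10)).
L_src = 10·log₁₀(10^(86.4/10) − 10^(80.1/10)) = 10·log₁₀(334200000) = 85.2 dB SPL.

85.2 dB SPL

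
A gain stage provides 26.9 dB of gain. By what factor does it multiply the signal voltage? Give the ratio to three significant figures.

Voltage ratio = 10^(dB/20).
10^(26.9/20) = 10^(1.345) = 22.1.

22.1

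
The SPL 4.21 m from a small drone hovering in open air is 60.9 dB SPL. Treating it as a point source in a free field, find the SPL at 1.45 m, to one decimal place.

70.2 dB SPL

Free-field point source: level drops by 20·log₁₀ of the distance ratio.
ΔL = −20·log₁₀(1.45/4.21) = 9.26 dB, so L₂ = 60.9 + (9.26) = 70.2 dB SPL.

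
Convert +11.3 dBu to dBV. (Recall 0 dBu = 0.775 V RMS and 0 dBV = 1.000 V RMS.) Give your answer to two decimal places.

+9.09 dBV

The offset between the scales is 20·log₁₀(0.775/1.000) = −2.214 dB.
So dBV = +11.3 − 2.214 = +9.09 dBV.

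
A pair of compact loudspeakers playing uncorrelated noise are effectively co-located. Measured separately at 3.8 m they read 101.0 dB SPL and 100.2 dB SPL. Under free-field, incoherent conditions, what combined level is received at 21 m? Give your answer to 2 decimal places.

88.78 dB SPL

Combined at 3.8 m: 10·log₁₀(10^(101.0/10)+10^(100.2/10)) = 103.629 dB SPL.
Then apply −20·log₁₀(21/3.8) = -14.849 dB → 88.78 dB SPL.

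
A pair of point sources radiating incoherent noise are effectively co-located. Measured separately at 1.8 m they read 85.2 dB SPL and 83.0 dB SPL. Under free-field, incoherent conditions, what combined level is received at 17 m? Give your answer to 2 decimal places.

Combined at 1.8 m: 10·log₁₀(10^(85.2/10)+10^(83.0/10)) = 87.248 dB SPL.
Then apply −20·log₁₀(17/1.8) = -19.504 dB → 67.74 dB SPL.

67.74 dB SPL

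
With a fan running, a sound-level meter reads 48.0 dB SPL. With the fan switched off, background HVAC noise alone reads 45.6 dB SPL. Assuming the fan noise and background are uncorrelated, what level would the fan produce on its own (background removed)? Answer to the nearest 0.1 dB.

Remove the background by subtracting linear intensities:
L_src = 10·log₁₀(10^(48.0/10) − 10^(45.6/10)) = 10·log₁₀(26790) = 44.3 dB SPL.

44.3 dB SPL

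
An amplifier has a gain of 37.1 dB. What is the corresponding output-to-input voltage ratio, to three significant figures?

Voltage ratio = 10^(dB/20).
10^(37.1/20) = 10^(1.855) = 71.6.

71.6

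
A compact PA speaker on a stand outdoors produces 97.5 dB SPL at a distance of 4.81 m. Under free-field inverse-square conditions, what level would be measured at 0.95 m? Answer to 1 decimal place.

For a point source in a free field, ΔL = −20·log₁₀(d₂/d₁).
ΔL = −20·log₁₀(0.95/4.81) = 14.09 dB, so L₂ = 97.5 + (14.09) = 111.6 dB SPL.

111.6 dB SPL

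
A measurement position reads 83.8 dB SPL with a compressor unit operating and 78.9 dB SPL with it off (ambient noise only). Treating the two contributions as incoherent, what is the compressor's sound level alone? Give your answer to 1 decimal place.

82.1 dB SPL

Remove the background by subtracting linear intensities:
L_src = 10·log₁₀(10^(83.8/10) − 10^(78.9/10)) = 10·log₁₀(162300000) = 82.1 dB SPL.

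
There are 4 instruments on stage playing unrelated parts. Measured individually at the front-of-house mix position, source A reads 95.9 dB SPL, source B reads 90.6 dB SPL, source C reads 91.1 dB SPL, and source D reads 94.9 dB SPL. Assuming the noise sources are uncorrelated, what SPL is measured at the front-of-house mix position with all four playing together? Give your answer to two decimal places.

99.74 dB SPL

Incoherent sources sum as intensities:
L_total = 10·log₁₀(10^(95.9/10) + 10^(90.6/10) + 10^(91.1/10) + 10^(94.9/10)) = 10·log₁₀(9417000000) = 99.74 dB SPL.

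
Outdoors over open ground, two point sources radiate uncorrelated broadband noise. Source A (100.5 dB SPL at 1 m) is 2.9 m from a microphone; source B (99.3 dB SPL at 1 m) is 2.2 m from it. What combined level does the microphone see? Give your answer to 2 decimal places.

94.90 dB SPL

At the listener: L_A = 100.5 − 20·log₁₀(2.9) = 91.252 dB; L_B = 99.3 − 20·log₁₀(2.2) = 92.452 dB.
Combined: 10·log₁₀(10^(91.252/10)+10^(92.452/10)) = 94.90 dB SPL.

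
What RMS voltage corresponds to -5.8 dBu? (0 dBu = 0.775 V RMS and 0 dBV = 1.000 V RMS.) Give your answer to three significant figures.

V = 0.775 V × 10^(-5.8/20).
= 0.775 × 0.5129 = 0.397 V.

0.397 V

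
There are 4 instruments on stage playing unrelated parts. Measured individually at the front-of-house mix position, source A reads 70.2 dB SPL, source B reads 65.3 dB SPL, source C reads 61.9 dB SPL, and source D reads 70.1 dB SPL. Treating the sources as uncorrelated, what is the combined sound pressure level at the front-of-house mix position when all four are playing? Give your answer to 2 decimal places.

74.09 dB SPL

Uncorrelated sources add in intensity (power), not in dB.
L_total = 10·log₁₀(10^(70.2/10) + 10^(65.3/10) + 10^(61.9/10) + 10^(70.1/10)) = 10·log₁₀(25640000) = 74.09 dB SPL.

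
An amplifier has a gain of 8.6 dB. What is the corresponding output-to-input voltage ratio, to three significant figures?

Voltage ratio = 10^(dB/20).
10^(8.6/20) = 10^(0.4300) = 2.69.

2.69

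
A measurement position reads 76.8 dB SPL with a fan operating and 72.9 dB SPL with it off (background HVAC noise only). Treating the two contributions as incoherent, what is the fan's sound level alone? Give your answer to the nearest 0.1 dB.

Remove the background by subtracting linear intensities:
L_src = 10·log₁₀(10^(76.8/10) − 10^(72.9/10)) = 10·log₁₀(28360000) = 74.5 dB SPL.

74.5 dB SPL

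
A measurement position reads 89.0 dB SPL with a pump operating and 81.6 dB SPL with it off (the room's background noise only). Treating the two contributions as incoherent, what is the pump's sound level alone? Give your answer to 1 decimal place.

88.1 dB SPL

Subtract intensities: L_src = 10·log₁₀(10^(L_total/10) − 10^(L_bg/10)).
L_src = 10·log₁₀(10^(89.0/10) − 10^(81.6/10)) = 10·log₁₀(649800000) = 88.1 dB SPL.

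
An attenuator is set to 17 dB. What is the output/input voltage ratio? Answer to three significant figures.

Voltage ratio = 10^(dB/20).
10^(-17/20) = 10^(-0.8500) = 0.141.

0.141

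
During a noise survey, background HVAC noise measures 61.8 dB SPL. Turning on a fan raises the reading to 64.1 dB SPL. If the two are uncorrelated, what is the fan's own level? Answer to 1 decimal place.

60.2 dB SPL

Background correction is a power subtraction:
L_src = 10·log₁₀(10^(64.1/10) − 10^(61.8/10)) = 10·log₁₀(1057000) = 60.2 dB SPL.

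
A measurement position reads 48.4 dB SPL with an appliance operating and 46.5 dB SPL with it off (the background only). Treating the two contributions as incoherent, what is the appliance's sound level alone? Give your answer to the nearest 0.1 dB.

Subtract intensities: L_src = 10·log₁₀(10^(L_total/10) − 10^(L_bg/10)).
L_src = 10·log₁₀(10^(48.4/10) − 10^(46.5/10)) = 10·log₁₀(24510) = 43.9 dB SPL.

43.9 dB SPL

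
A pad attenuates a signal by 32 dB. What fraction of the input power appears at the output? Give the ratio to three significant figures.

Power ratio = 10^(dB/10).
10^(-32/10) = 10^(-3.200) = 0.000631.

0.000631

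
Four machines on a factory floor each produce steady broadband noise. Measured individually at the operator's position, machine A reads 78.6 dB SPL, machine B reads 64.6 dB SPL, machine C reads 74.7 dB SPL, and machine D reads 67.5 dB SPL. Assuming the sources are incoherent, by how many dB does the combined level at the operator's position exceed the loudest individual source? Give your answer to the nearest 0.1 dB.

1.8 dB

Uncorrelated sources add in intensity (power), not in dB.
L_total = 10·log₁₀(10^(78.6/10) + 10^(64.6/10) + 10^(74.7/10) + 10^(67.5/10)) = 80.43 dB SPL.
Excess over the loudest (78.6 dB): 80.43 − 78.6 = 1.8 dB.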